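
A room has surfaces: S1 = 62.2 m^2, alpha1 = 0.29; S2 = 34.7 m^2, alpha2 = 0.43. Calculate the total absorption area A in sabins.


Given surfaces:
  Surface 1: 62.2 * 0.29 = 18.038
  Surface 2: 34.7 * 0.43 = 14.921
Formula: A = sum(Si * alpha_i)
A = 18.038 + 14.921
A = 32.96

32.96 sabins


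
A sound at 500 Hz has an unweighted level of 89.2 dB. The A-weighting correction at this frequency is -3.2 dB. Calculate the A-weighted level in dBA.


Given values:
  SPL = 89.2 dB
  A-weighting at 500 Hz = -3.2 dB
Formula: L_A = SPL + A_weight
L_A = 89.2 + (-3.2)
L_A = 86.0

86.0 dBA


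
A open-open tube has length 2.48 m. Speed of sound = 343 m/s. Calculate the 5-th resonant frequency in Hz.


Given values:
  Tube type: open-open, L = 2.48 m, c = 343 m/s, n = 5
Formula: f_n = n * c / (2 * L)
Compute 2 * L = 2 * 2.48 = 4.96
f = 5 * 343 / 4.96
f = 345.77

345.77 Hz


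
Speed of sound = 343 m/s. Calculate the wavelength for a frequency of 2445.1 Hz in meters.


Given values:
  c = 343 m/s, f = 2445.1 Hz
Formula: lambda = c / f
lambda = 343 / 2445.1
lambda = 0.1403

0.1403 m


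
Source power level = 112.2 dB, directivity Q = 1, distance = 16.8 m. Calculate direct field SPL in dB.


Given values:
  Lw = 112.2 dB, Q = 1, r = 16.8 m
Formula: SPL = Lw + 10 * log10(Q / (4 * pi * r^2))
Compute 4 * pi * r^2 = 4 * pi * 16.8^2 = 3546.7324
Compute Q / denom = 1 / 3546.7324 = 0.00028195
Compute 10 * log10(0.00028195) = -35.4983
SPL = 112.2 + (-35.4983) = 76.7

76.7 dB


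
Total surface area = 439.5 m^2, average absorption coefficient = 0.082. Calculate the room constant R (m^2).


Given values:
  S = 439.5 m^2, alpha = 0.082
Formula: R = S * alpha / (1 - alpha)
Numerator: 439.5 * 0.082 = 36.039
Denominator: 1 - 0.082 = 0.918
R = 36.039 / 0.918 = 39.26

39.26 m^2


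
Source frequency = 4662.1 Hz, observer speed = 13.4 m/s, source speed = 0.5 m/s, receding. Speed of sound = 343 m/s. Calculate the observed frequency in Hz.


Given values:
  f_s = 4662.1 Hz, v_o = 13.4 m/s, v_s = 0.5 m/s
  Direction: receding
Formula: f_o = f_s * (c - v_o) / (c + v_s)
Numerator: c - v_o = 343 - 13.4 = 329.6
Denominator: c + v_s = 343 + 0.5 = 343.5
f_o = 4662.1 * 329.6 / 343.5 = 4473.44

4473.44 Hz


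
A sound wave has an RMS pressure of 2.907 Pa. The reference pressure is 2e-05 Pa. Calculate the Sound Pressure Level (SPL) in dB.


Given values:
  p = 2.907 Pa
  p_ref = 2e-05 Pa
Formula: SPL = 20 * log10(p / p_ref)
Compute ratio: p / p_ref = 2.907 / 2e-05 = 145350
Compute log10: log10(145350) = 5.162415
Multiply: SPL = 20 * 5.162415 = 103.25

103.25 dB


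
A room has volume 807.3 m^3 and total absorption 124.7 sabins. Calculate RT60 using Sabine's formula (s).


Given values:
  V = 807.3 m^3
  A = 124.7 sabins
Formula: RT60 = 0.161 * V / A
Numerator: 0.161 * 807.3 = 129.9753
RT60 = 129.9753 / 124.7 = 1.042

1.042 s


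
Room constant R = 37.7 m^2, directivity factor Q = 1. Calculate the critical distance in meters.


Given values:
  R = 37.7 m^2, Q = 1
Formula: d_c = 0.141 * sqrt(Q * R)
Compute Q * R = 1 * 37.7 = 37.7
Compute sqrt(37.7) = 6.14
d_c = 0.141 * 6.14 = 0.866

0.866 m


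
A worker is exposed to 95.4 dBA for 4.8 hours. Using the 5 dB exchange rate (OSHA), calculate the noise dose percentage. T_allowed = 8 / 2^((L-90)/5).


Given values:
  L = 95.4 dBA, T = 4.8 hours
Formula: T_allowed = 8 / 2^((L - 90) / 5)
Compute exponent: (95.4 - 90) / 5 = 1.08
Compute 2^(1.08) = 2.114036
T_allowed = 8 / 2.114036 = 3.784231 hours
Dose = (T / T_allowed) * 100
Dose = (4.8 / 3.784231) * 100 = 126.84

126.84 %


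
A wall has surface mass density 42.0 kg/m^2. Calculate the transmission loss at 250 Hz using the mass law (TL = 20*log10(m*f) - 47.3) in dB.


Given values:
  m = 42.0 kg/m^2, f = 250 Hz
Formula: TL = 20 * log10(m * f) - 47.3
Compute m * f = 42.0 * 250 = 10500.0
Compute log10(10500.0) = 4.021189
Compute 20 * 4.021189 = 80.4238
TL = 80.4238 - 47.3 = 33.12

33.12 dB


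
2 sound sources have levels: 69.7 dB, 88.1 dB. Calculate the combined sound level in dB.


Formula: L_total = 10 * log10( sum(10^(Li/10)) )
  Source 1: 10^(69.7/10) = 9332543.008
  Source 2: 10^(88.1/10) = 645654229.0347
Sum of linear values = 654986772.0427
L_total = 10 * log10(654986772.0427) = 88.16

88.16 dB


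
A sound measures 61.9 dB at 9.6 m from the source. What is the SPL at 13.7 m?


Given values:
  SPL1 = 61.9 dB, r1 = 9.6 m, r2 = 13.7 m
Formula: SPL2 = SPL1 - 20 * log10(r2 / r1)
Compute ratio: r2 / r1 = 13.7 / 9.6 = 1.4271
Compute log10: log10(1.4271) = 0.154454
Compute drop: 20 * 0.154454 = 3.0891
SPL2 = 61.9 - 3.0891 = 58.81

58.81 dB


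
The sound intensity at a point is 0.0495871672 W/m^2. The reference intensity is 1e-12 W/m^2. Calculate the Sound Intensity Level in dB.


Given values:
  I = 0.0495871672 W/m^2
  I_ref = 1e-12 W/m^2
Formula: SIL = 10 * log10(I / I_ref)
Compute ratio: I / I_ref = 49587167200
Compute log10: log10(49587167200) = 10.695369
Multiply: SIL = 10 * 10.695369 = 106.95

106.95 dB


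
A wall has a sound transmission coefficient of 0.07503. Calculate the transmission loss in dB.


Given values:
  tau = 0.07503
Formula: TL = 10 * log10(1 / tau)
Compute 1 / tau = 1 / 0.07503 = 13.328
Compute log10(13.328) = 1.124765
TL = 10 * 1.124765 = 11.25

11.25 dB


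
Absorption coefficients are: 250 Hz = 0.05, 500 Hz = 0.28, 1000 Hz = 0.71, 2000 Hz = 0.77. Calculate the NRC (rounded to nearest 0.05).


Given values:
  a_250 = 0.05, a_500 = 0.28
  a_1000 = 0.71, a_2000 = 0.77
Formula: NRC = (a250 + a500 + a1000 + a2000) / 4
Sum = 0.05 + 0.28 + 0.71 + 0.77 = 1.81
NRC = 1.81 / 4 = 0.4525
Rounded to nearest 0.05: 0.45

0.45


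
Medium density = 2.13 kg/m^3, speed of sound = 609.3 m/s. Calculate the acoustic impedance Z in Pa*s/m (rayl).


Given values:
  rho = 2.13 kg/m^3
  c = 609.3 m/s
Formula: Z = rho * c
Z = 2.13 * 609.3
Z = 1297.81

1297.81 rayl


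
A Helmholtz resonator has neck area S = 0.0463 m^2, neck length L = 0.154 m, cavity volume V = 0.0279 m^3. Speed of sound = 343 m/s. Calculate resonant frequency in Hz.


Given values:
  S = 0.0463 m^2, L = 0.154 m, V = 0.0279 m^3, c = 343 m/s
Formula: f = (c / (2*pi)) * sqrt(S / (V * L))
Compute V * L = 0.0279 * 0.154 = 0.0042966
Compute S / (V * L) = 0.0463 / 0.0042966 = 10.776
Compute sqrt(10.776) = 3.282682
Compute c / (2*pi) = 343 / 6.283185 = 54.590148
f = 54.590148 * 3.282682 = 179.2

179.2 Hz


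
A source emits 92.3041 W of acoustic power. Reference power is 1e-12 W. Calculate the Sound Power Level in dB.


Given values:
  W = 92.3041 W
  W_ref = 1e-12 W
Formula: SWL = 10 * log10(W / W_ref)
Compute ratio: W / W_ref = 92304100000000
Compute log10: log10(92304100000000) = 13.965221
Multiply: SWL = 10 * 13.965221 = 139.65

139.65 dB


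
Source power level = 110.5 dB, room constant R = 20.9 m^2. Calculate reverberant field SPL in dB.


Given values:
  Lw = 110.5 dB, R = 20.9 m^2
Formula: SPL = Lw + 10 * log10(4 / R)
Compute 4 / R = 4 / 20.9 = 0.191388
Compute 10 * log10(0.191388) = -7.1809
SPL = 110.5 + (-7.1809) = 103.32

103.32 dB


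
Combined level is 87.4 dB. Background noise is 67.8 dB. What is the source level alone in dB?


Given values:
  L_total = 87.4 dB, L_bg = 67.8 dB
Formula: L_source = 10 * log10(10^(L_total/10) - 10^(L_bg/10))
Convert to linear:
  10^(87.4/10) = 549540873.8576
  10^(67.8/10) = 6025595.8607
Difference: 549540873.8576 - 6025595.8607 = 543515277.9969
L_source = 10 * log10(543515277.9969) = 87.35

87.35 dB


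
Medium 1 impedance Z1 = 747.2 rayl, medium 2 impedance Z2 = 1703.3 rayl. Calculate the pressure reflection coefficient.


Given values:
  Z1 = 747.2 rayl, Z2 = 1703.3 rayl
Formula: R = (Z2 - Z1) / (Z2 + Z1)
Numerator: Z2 - Z1 = 1703.3 - 747.2 = 956.1
Denominator: Z2 + Z1 = 1703.3 + 747.2 = 2450.5
R = 956.1 / 2450.5 = 0.3902

0.3902


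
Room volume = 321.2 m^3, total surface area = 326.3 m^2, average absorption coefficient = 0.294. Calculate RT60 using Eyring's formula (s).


Given values:
  V = 321.2 m^3, S = 326.3 m^2, alpha = 0.294
Formula: RT60 = 0.161 * V / (-S * ln(1 - alpha))
Compute ln(1 - 0.294) = ln(0.706) = -0.34814
Denominator: -326.3 * -0.34814 = 113.5981
Numerator: 0.161 * 321.2 = 51.7132
RT60 = 51.7132 / 113.5981 = 0.455

0.455 s


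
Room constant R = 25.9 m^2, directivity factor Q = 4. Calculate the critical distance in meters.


Given values:
  R = 25.9 m^2, Q = 4
Formula: d_c = 0.141 * sqrt(Q * R)
Compute Q * R = 4 * 25.9 = 103.6
Compute sqrt(103.6) = 10.1784
d_c = 0.141 * 10.1784 = 1.435

1.435 m


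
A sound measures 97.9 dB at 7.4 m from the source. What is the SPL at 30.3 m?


Given values:
  SPL1 = 97.9 dB, r1 = 7.4 m, r2 = 30.3 m
Formula: SPL2 = SPL1 - 20 * log10(r2 / r1)
Compute ratio: r2 / r1 = 30.3 / 7.4 = 4.0946
Compute log10: log10(4.0946) = 0.612211
Compute drop: 20 * 0.612211 = 12.2442
SPL2 = 97.9 - 12.2442 = 85.66

85.66 dB


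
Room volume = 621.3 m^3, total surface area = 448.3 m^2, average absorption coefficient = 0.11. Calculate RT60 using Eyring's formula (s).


Given values:
  V = 621.3 m^3, S = 448.3 m^2, alpha = 0.11
Formula: RT60 = 0.161 * V / (-S * ln(1 - alpha))
Compute ln(1 - 0.11) = ln(0.89) = -0.116534
Denominator: -448.3 * -0.116534 = 52.2422
Numerator: 0.161 * 621.3 = 100.0293
RT60 = 100.0293 / 52.2422 = 1.915

1.915 s


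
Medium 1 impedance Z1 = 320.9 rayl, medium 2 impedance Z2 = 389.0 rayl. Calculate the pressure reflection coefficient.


Given values:
  Z1 = 320.9 rayl, Z2 = 389.0 rayl
Formula: R = (Z2 - Z1) / (Z2 + Z1)
Numerator: Z2 - Z1 = 389.0 - 320.9 = 68.1
Denominator: Z2 + Z1 = 389.0 + 320.9 = 709.9
R = 68.1 / 709.9 = 0.0959

0.0959


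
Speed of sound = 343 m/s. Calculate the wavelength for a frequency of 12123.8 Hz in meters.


Given values:
  c = 343 m/s, f = 12123.8 Hz
Formula: lambda = c / f
lambda = 343 / 12123.8
lambda = 0.0283

0.0283 m


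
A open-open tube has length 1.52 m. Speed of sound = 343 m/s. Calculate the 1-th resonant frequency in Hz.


Given values:
  Tube type: open-open, L = 1.52 m, c = 343 m/s, n = 1
Formula: f_n = n * c / (2 * L)
Compute 2 * L = 2 * 1.52 = 3.04
f = 1 * 343 / 3.04
f = 112.83

112.83 Hz


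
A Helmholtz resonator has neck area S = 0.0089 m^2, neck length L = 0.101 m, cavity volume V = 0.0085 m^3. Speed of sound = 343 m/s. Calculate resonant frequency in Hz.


Given values:
  S = 0.0089 m^2, L = 0.101 m, V = 0.0085 m^3, c = 343 m/s
Formula: f = (c / (2*pi)) * sqrt(S / (V * L))
Compute V * L = 0.0085 * 0.101 = 0.0008585
Compute S / (V * L) = 0.0089 / 0.0008585 = 10.3669
Compute sqrt(10.3669) = 3.219767
Compute c / (2*pi) = 343 / 6.283185 = 54.590148
f = 54.590148 * 3.219767 = 175.77

175.77 Hz


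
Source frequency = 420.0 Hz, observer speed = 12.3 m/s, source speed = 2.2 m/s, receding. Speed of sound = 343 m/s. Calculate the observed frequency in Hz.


Given values:
  f_s = 420.0 Hz, v_o = 12.3 m/s, v_s = 2.2 m/s
  Direction: receding
Formula: f_o = f_s * (c - v_o) / (c + v_s)
Numerator: c - v_o = 343 - 12.3 = 330.7
Denominator: c + v_s = 343 + 2.2 = 345.2
f_o = 420.0 * 330.7 / 345.2 = 402.36

402.36 Hz


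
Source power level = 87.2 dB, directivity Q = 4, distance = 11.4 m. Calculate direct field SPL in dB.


Given values:
  Lw = 87.2 dB, Q = 4, r = 11.4 m
Formula: SPL = Lw + 10 * log10(Q / (4 * pi * r^2))
Compute 4 * pi * r^2 = 4 * pi * 11.4^2 = 1633.1255
Compute Q / denom = 4 / 1633.1255 = 0.00244929
Compute 10 * log10(0.00244929) = -26.1096
SPL = 87.2 + (-26.1096) = 61.09

61.09 dB


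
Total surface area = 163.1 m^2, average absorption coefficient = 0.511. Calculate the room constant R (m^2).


Given values:
  S = 163.1 m^2, alpha = 0.511
Formula: R = S * alpha / (1 - alpha)
Numerator: 163.1 * 0.511 = 83.3441
Denominator: 1 - 0.511 = 0.489
R = 83.3441 / 0.489 = 170.44

170.44 m^2


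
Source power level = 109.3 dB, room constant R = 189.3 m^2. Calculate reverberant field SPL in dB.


Given values:
  Lw = 109.3 dB, R = 189.3 m^2
Formula: SPL = Lw + 10 * log10(4 / R)
Compute 4 / R = 4 / 189.3 = 0.02113
Compute 10 * log10(0.02113) = -16.751
SPL = 109.3 + (-16.751) = 92.55

92.55 dB


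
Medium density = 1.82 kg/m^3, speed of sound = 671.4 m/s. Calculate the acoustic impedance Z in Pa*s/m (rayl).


Given values:
  rho = 1.82 kg/m^3
  c = 671.4 m/s
Formula: Z = rho * c
Z = 1.82 * 671.4
Z = 1221.95

1221.95 rayl


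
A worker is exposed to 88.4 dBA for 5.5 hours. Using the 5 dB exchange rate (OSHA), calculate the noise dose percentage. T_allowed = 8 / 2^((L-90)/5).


Given values:
  L = 88.4 dBA, T = 5.5 hours
Formula: T_allowed = 8 / 2^((L - 90) / 5)
Compute exponent: (88.4 - 90) / 5 = -0.32
Compute 2^(-0.32) = 0.80107
T_allowed = 8 / 0.80107 = 9.986643 hours
Dose = (T / T_allowed) * 100
Dose = (5.5 / 9.986643) * 100 = 55.07

55.07 %


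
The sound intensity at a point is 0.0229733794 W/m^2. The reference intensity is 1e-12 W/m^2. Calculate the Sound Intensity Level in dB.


Given values:
  I = 0.0229733794 W/m^2
  I_ref = 1e-12 W/m^2
Formula: SIL = 10 * log10(I / I_ref)
Compute ratio: I / I_ref = 22973379400
Compute log10: log10(22973379400) = 10.361225
Multiply: SIL = 10 * 10.361225 = 103.61

103.61 dB


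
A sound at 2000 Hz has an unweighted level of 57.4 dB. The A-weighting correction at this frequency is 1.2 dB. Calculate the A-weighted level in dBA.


Given values:
  SPL = 57.4 dB
  A-weighting at 2000 Hz = 1.2 dB
Formula: L_A = SPL + A_weight
L_A = 57.4 + (1.2)
L_A = 58.6

58.6 dBA


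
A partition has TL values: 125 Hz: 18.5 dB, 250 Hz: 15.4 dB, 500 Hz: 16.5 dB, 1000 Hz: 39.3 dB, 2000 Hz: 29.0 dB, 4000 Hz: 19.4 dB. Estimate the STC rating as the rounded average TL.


Given TL values at each frequency:
  125 Hz: 18.5 dB
  250 Hz: 15.4 dB
  500 Hz: 16.5 dB
  1000 Hz: 39.3 dB
  2000 Hz: 29.0 dB
  4000 Hz: 19.4 dB
Formula: STC ~ round(average of TL values)
Sum = 18.5 + 15.4 + 16.5 + 39.3 + 29.0 + 19.4 = 138.1
Average = 138.1 / 6 = 23.02
Rounded: 23

23


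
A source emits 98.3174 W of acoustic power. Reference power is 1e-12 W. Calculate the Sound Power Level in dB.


Given values:
  W = 98.3174 W
  W_ref = 1e-12 W
Formula: SWL = 10 * log10(W / W_ref)
Compute ratio: W / W_ref = 98317400000000
Compute log10: log10(98317400000000) = 13.99263
Multiply: SWL = 10 * 13.99263 = 139.93

139.93 dB


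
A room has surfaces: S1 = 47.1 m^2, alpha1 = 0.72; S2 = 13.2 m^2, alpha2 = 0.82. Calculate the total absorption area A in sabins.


Given surfaces:
  Surface 1: 47.1 * 0.72 = 33.912
  Surface 2: 13.2 * 0.82 = 10.824
Formula: A = sum(Si * alpha_i)
A = 33.912 + 10.824
A = 44.74

44.74 sabins


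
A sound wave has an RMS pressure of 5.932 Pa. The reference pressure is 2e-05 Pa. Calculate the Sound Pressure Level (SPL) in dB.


Given values:
  p = 5.932 Pa
  p_ref = 2e-05 Pa
Formula: SPL = 20 * log10(p / p_ref)
Compute ratio: p / p_ref = 5.932 / 2e-05 = 296600
Compute log10: log10(296600) = 5.472171
Multiply: SPL = 20 * 5.472171 = 109.44

109.44 dB


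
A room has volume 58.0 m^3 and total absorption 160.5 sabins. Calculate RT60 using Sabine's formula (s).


Given values:
  V = 58.0 m^3
  A = 160.5 sabins
Formula: RT60 = 0.161 * V / A
Numerator: 0.161 * 58.0 = 9.338
RT60 = 9.338 / 160.5 = 0.058

0.058 s


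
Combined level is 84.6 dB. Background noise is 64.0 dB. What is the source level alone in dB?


Given values:
  L_total = 84.6 dB, L_bg = 64.0 dB
Formula: L_source = 10 * log10(10^(L_total/10) - 10^(L_bg/10))
Convert to linear:
  10^(84.6/10) = 288403150.3127
  10^(64.0/10) = 2511886.4315
Difference: 288403150.3127 - 2511886.4315 = 285891263.8812
L_source = 10 * log10(285891263.8812) = 84.56

84.56 dB


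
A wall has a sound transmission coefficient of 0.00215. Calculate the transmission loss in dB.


Given values:
  tau = 0.00215
Formula: TL = 10 * log10(1 / tau)
Compute 1 / tau = 1 / 0.00215 = 465.1163
Compute log10(465.1163) = 2.667562
TL = 10 * 2.667562 = 26.68

26.68 dB


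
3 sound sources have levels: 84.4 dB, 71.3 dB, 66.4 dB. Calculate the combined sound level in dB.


Formula: L_total = 10 * log10( sum(10^(Li/10)) )
  Source 1: 10^(84.4/10) = 275422870.3338
  Source 2: 10^(71.3/10) = 13489628.8259
  Source 3: 10^(66.4/10) = 4365158.3224
Sum of linear values = 293277657.4821
L_total = 10 * log10(293277657.4821) = 84.67

84.67 dB


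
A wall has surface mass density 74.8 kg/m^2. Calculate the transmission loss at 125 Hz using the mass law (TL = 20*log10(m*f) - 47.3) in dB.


Given values:
  m = 74.8 kg/m^2, f = 125 Hz
Formula: TL = 20 * log10(m * f) - 47.3
Compute m * f = 74.8 * 125 = 9350.0
Compute log10(9350.0) = 3.970812
Compute 20 * 3.970812 = 79.4162
TL = 79.4162 - 47.3 = 32.12

32.12 dB


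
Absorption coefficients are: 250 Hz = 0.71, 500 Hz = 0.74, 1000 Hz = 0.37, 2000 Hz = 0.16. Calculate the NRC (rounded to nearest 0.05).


Given values:
  a_250 = 0.71, a_500 = 0.74
  a_1000 = 0.37, a_2000 = 0.16
Formula: NRC = (a250 + a500 + a1000 + a2000) / 4
Sum = 0.71 + 0.74 + 0.37 + 0.16 = 1.98
NRC = 1.98 / 4 = 0.495
Rounded to nearest 0.05: 0.5

0.5


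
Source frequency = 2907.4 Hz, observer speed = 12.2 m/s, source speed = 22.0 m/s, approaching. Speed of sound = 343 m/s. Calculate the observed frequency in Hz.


Given values:
  f_s = 2907.4 Hz, v_o = 12.2 m/s, v_s = 22.0 m/s
  Direction: approaching
Formula: f_o = f_s * (c + v_o) / (c - v_s)
Numerator: c + v_o = 343 + 12.2 = 355.2
Denominator: c - v_s = 343 - 22.0 = 321.0
f_o = 2907.4 * 355.2 / 321.0 = 3217.16

3217.16 Hz


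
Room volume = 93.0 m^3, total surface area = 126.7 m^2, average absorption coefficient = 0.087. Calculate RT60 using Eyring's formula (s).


Given values:
  V = 93.0 m^3, S = 126.7 m^2, alpha = 0.087
Formula: RT60 = 0.161 * V / (-S * ln(1 - alpha))
Compute ln(1 - 0.087) = ln(0.913) = -0.091019
Denominator: -126.7 * -0.091019 = 11.5321
Numerator: 0.161 * 93.0 = 14.973
RT60 = 14.973 / 11.5321 = 1.298

1.298 s


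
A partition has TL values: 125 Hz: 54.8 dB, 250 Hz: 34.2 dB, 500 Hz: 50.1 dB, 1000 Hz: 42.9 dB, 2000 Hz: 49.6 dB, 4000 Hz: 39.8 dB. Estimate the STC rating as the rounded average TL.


Given TL values at each frequency:
  125 Hz: 54.8 dB
  250 Hz: 34.2 dB
  500 Hz: 50.1 dB
  1000 Hz: 42.9 dB
  2000 Hz: 49.6 dB
  4000 Hz: 39.8 dB
Formula: STC ~ round(average of TL values)
Sum = 54.8 + 34.2 + 50.1 + 42.9 + 49.6 + 39.8 = 271.4
Average = 271.4 / 6 = 45.23
Rounded: 45

45


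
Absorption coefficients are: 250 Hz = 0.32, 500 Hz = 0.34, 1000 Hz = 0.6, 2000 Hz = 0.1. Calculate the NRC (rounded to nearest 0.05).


Given values:
  a_250 = 0.32, a_500 = 0.34
  a_1000 = 0.6, a_2000 = 0.1
Formula: NRC = (a250 + a500 + a1000 + a2000) / 4
Sum = 0.32 + 0.34 + 0.6 + 0.1 = 1.36
NRC = 1.36 / 4 = 0.34
Rounded to nearest 0.05: 0.35

0.35


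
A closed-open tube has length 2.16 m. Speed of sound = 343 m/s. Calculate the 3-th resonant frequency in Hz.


Given values:
  Tube type: closed-open, L = 2.16 m, c = 343 m/s, n = 3
Formula: f_n = (2n - 1) * c / (4 * L)
Compute 2n - 1 = 2*3 - 1 = 5
Compute 4 * L = 4 * 2.16 = 8.64
f = 5 * 343 / 8.64
f = 198.5

198.5 Hz


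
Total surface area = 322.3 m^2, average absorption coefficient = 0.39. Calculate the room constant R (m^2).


Given values:
  S = 322.3 m^2, alpha = 0.39
Formula: R = S * alpha / (1 - alpha)
Numerator: 322.3 * 0.39 = 125.697
Denominator: 1 - 0.39 = 0.61
R = 125.697 / 0.61 = 206.06

206.06 m^2


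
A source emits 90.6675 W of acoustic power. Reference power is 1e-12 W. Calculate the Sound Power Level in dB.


Given values:
  W = 90.6675 W
  W_ref = 1e-12 W
Formula: SWL = 10 * log10(W / W_ref)
Compute ratio: W / W_ref = 90667500000000
Compute log10: log10(90667500000000) = 13.957452
Multiply: SWL = 10 * 13.957452 = 139.57

139.57 dB


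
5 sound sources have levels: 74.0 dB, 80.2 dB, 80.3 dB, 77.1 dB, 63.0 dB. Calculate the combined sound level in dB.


Formula: L_total = 10 * log10( sum(10^(Li/10)) )
  Source 1: 10^(74.0/10) = 25118864.3151
  Source 2: 10^(80.2/10) = 104712854.8051
  Source 3: 10^(80.3/10) = 107151930.5238
  Source 4: 10^(77.1/10) = 51286138.3991
  Source 5: 10^(63.0/10) = 1995262.315
Sum of linear values = 290265050.3581
L_total = 10 * log10(290265050.3581) = 84.63

84.63 dB


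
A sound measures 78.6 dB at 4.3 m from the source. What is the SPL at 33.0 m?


Given values:
  SPL1 = 78.6 dB, r1 = 4.3 m, r2 = 33.0 m
Formula: SPL2 = SPL1 - 20 * log10(r2 / r1)
Compute ratio: r2 / r1 = 33.0 / 4.3 = 7.6744
Compute log10: log10(7.6744) = 0.885044
Compute drop: 20 * 0.885044 = 17.7009
SPL2 = 78.6 - 17.7009 = 60.9

60.9 dB


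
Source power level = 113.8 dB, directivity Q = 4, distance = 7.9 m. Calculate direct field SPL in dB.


Given values:
  Lw = 113.8 dB, Q = 4, r = 7.9 m
Formula: SPL = Lw + 10 * log10(Q / (4 * pi * r^2))
Compute 4 * pi * r^2 = 4 * pi * 7.9^2 = 784.2672
Compute Q / denom = 4 / 784.2672 = 0.0051003
Compute 10 * log10(0.0051003) = -22.924
SPL = 113.8 + (-22.924) = 90.88

90.88 dB


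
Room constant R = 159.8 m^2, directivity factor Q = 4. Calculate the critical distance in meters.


Given values:
  R = 159.8 m^2, Q = 4
Formula: d_c = 0.141 * sqrt(Q * R)
Compute Q * R = 4 * 159.8 = 639.2
Compute sqrt(639.2) = 25.2824
d_c = 0.141 * 25.2824 = 3.565

3.565 m


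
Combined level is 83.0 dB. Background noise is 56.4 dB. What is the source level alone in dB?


Given values:
  L_total = 83.0 dB, L_bg = 56.4 dB
Formula: L_source = 10 * log10(10^(L_total/10) - 10^(L_bg/10))
Convert to linear:
  10^(83.0/10) = 199526231.4969
  10^(56.4/10) = 436515.8322
Difference: 199526231.4969 - 436515.8322 = 199089715.6647
L_source = 10 * log10(199089715.6647) = 82.99

82.99 dB


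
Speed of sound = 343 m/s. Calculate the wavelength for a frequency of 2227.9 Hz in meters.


Given values:
  c = 343 m/s, f = 2227.9 Hz
Formula: lambda = c / f
lambda = 343 / 2227.9
lambda = 0.154

0.154 m


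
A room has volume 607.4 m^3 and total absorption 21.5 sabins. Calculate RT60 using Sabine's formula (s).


Given values:
  V = 607.4 m^3
  A = 21.5 sabins
Formula: RT60 = 0.161 * V / A
Numerator: 0.161 * 607.4 = 97.7914
RT60 = 97.7914 / 21.5 = 4.548

4.548 s


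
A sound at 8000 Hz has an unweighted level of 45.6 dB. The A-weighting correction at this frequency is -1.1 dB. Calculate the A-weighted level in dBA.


Given values:
  SPL = 45.6 dB
  A-weighting at 8000 Hz = -1.1 dB
Formula: L_A = SPL + A_weight
L_A = 45.6 + (-1.1)
L_A = 44.5

44.5 dBA


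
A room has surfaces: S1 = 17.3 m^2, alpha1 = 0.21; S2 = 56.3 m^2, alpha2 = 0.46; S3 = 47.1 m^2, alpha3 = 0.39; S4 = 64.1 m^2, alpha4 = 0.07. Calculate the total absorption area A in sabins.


Given surfaces:
  Surface 1: 17.3 * 0.21 = 3.633
  Surface 2: 56.3 * 0.46 = 25.898
  Surface 3: 47.1 * 0.39 = 18.369
  Surface 4: 64.1 * 0.07 = 4.487
Formula: A = sum(Si * alpha_i)
A = 3.633 + 25.898 + 18.369 + 4.487
A = 52.39

52.39 sabins


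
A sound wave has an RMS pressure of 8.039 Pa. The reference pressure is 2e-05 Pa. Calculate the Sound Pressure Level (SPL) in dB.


Given values:
  p = 8.039 Pa
  p_ref = 2e-05 Pa
Formula: SPL = 20 * log10(p / p_ref)
Compute ratio: p / p_ref = 8.039 / 2e-05 = 401950
Compute log10: log10(401950) = 5.604172
Multiply: SPL = 20 * 5.604172 = 112.08

112.08 dB


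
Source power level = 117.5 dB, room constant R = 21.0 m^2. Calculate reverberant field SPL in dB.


Given values:
  Lw = 117.5 dB, R = 21.0 m^2
Formula: SPL = Lw + 10 * log10(4 / R)
Compute 4 / R = 4 / 21.0 = 0.190476
Compute 10 * log10(0.190476) = -7.2016
SPL = 117.5 + (-7.2016) = 110.3

110.3 dB


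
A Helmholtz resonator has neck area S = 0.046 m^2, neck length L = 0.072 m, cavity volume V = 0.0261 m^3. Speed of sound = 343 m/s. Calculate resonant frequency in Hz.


Given values:
  S = 0.046 m^2, L = 0.072 m, V = 0.0261 m^3, c = 343 m/s
Formula: f = (c / (2*pi)) * sqrt(S / (V * L))
Compute V * L = 0.0261 * 0.072 = 0.0018792
Compute S / (V * L) = 0.046 / 0.0018792 = 24.4785
Compute sqrt(24.4785) = 4.947575
Compute c / (2*pi) = 343 / 6.283185 = 54.590148
f = 54.590148 * 4.947575 = 270.09

270.09 Hz


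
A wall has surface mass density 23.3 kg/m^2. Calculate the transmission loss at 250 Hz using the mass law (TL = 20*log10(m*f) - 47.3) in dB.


Given values:
  m = 23.3 kg/m^2, f = 250 Hz
Formula: TL = 20 * log10(m * f) - 47.3
Compute m * f = 23.3 * 250 = 5825.0
Compute log10(5825.0) = 3.765296
Compute 20 * 3.765296 = 75.3059
TL = 75.3059 - 47.3 = 28.01

28.01 dB


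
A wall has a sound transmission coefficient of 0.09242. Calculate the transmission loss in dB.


Given values:
  tau = 0.09242
Formula: TL = 10 * log10(1 / tau)
Compute 1 / tau = 1 / 0.09242 = 10.8202
Compute log10(10.8202) = 1.034235
TL = 10 * 1.034235 = 10.34

10.34 dB


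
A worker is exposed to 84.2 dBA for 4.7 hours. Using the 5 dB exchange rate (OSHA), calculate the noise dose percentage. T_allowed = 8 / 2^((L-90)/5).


Given values:
  L = 84.2 dBA, T = 4.7 hours
Formula: T_allowed = 8 / 2^((L - 90) / 5)
Compute exponent: (84.2 - 90) / 5 = -1.16
Compute 2^(-1.16) = 0.447513
T_allowed = 8 / 0.447513 = 17.876576 hours
Dose = (T / T_allowed) * 100
Dose = (4.7 / 17.876576) * 100 = 26.29

26.29 %


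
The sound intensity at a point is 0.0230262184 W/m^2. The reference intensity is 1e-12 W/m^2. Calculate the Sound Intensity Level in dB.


Given values:
  I = 0.0230262184 W/m^2
  I_ref = 1e-12 W/m^2
Formula: SIL = 10 * log10(I / I_ref)
Compute ratio: I / I_ref = 23026218400
Compute log10: log10(23026218400) = 10.362223
Multiply: SIL = 10 * 10.362223 = 103.62

103.62 dB


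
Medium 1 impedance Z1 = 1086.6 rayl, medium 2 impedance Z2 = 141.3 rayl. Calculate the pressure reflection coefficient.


Given values:
  Z1 = 1086.6 rayl, Z2 = 141.3 rayl
Formula: R = (Z2 - Z1) / (Z2 + Z1)
Numerator: Z2 - Z1 = 141.3 - 1086.6 = -945.3
Denominator: Z2 + Z1 = 141.3 + 1086.6 = 1227.9
R = -945.3 / 1227.9 = -0.7699

-0.7699


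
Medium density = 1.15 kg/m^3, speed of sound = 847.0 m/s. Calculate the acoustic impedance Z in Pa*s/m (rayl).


Given values:
  rho = 1.15 kg/m^3
  c = 847.0 m/s
Formula: Z = rho * c
Z = 1.15 * 847.0
Z = 974.05

974.05 rayl


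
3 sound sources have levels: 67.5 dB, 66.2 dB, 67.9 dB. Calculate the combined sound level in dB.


Formula: L_total = 10 * log10( sum(10^(Li/10)) )
  Source 1: 10^(67.5/10) = 5623413.2519
  Source 2: 10^(66.2/10) = 4168693.8347
  Source 3: 10^(67.9/10) = 6165950.0186
Sum of linear values = 15958057.1052
L_total = 10 * log10(15958057.1052) = 72.03

72.03 dB


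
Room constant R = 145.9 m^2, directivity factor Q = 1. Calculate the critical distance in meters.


Given values:
  R = 145.9 m^2, Q = 1
Formula: d_c = 0.141 * sqrt(Q * R)
Compute Q * R = 1 * 145.9 = 145.9
Compute sqrt(145.9) = 12.0789
d_c = 0.141 * 12.0789 = 1.703

1.703 m


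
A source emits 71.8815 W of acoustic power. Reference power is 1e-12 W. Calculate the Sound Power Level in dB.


Given values:
  W = 71.8815 W
  W_ref = 1e-12 W
Formula: SWL = 10 * log10(W / W_ref)
Compute ratio: W / W_ref = 71881500000000
Compute log10: log10(71881500000000) = 13.856617
Multiply: SWL = 10 * 13.856617 = 138.57

138.57 dB


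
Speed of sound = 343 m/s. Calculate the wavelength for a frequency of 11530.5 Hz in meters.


Given values:
  c = 343 m/s, f = 11530.5 Hz
Formula: lambda = c / f
lambda = 343 / 11530.5
lambda = 0.0297

0.0297 m


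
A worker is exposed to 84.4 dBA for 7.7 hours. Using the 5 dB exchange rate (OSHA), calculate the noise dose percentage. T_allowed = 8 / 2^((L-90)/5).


Given values:
  L = 84.4 dBA, T = 7.7 hours
Formula: T_allowed = 8 / 2^((L - 90) / 5)
Compute exponent: (84.4 - 90) / 5 = -1.12
Compute 2^(-1.12) = 0.460094
T_allowed = 8 / 0.460094 = 17.387751 hours
Dose = (T / T_allowed) * 100
Dose = (7.7 / 17.387751) * 100 = 44.28

44.28 %


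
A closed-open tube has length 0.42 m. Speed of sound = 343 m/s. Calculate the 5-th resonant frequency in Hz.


Given values:
  Tube type: closed-open, L = 0.42 m, c = 343 m/s, n = 5
Formula: f_n = (2n - 1) * c / (4 * L)
Compute 2n - 1 = 2*5 - 1 = 9
Compute 4 * L = 4 * 0.42 = 1.68
f = 9 * 343 / 1.68
f = 1837.5

1837.5 Hz


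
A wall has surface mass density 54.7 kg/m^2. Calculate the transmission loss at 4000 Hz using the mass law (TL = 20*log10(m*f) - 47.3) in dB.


Given values:
  m = 54.7 kg/m^2, f = 4000 Hz
Formula: TL = 20 * log10(m * f) - 47.3
Compute m * f = 54.7 * 4000 = 218800.0
Compute log10(218800.0) = 5.340047
Compute 20 * 5.340047 = 106.8009
TL = 106.8009 - 47.3 = 59.5

59.5 dB


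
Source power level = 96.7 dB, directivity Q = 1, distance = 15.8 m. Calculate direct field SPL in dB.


Given values:
  Lw = 96.7 dB, Q = 1, r = 15.8 m
Formula: SPL = Lw + 10 * log10(Q / (4 * pi * r^2))
Compute 4 * pi * r^2 = 4 * pi * 15.8^2 = 3137.0688
Compute Q / denom = 1 / 3137.0688 = 0.00031877
Compute 10 * log10(0.00031877) = -34.9652
SPL = 96.7 + (-34.9652) = 61.73

61.73 dB


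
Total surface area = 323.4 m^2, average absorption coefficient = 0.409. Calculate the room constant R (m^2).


Given values:
  S = 323.4 m^2, alpha = 0.409
Formula: R = S * alpha / (1 - alpha)
Numerator: 323.4 * 0.409 = 132.2706
Denominator: 1 - 0.409 = 0.591
R = 132.2706 / 0.591 = 223.81

223.81 m^2


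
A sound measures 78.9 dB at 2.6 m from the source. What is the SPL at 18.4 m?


Given values:
  SPL1 = 78.9 dB, r1 = 2.6 m, r2 = 18.4 m
Formula: SPL2 = SPL1 - 20 * log10(r2 / r1)
Compute ratio: r2 / r1 = 18.4 / 2.6 = 7.0769
Compute log10: log10(7.0769) = 0.849843
Compute drop: 20 * 0.849843 = 16.9969
SPL2 = 78.9 - 16.9969 = 61.9

61.9 dB


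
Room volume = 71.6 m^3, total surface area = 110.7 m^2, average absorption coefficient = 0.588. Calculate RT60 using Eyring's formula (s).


Given values:
  V = 71.6 m^3, S = 110.7 m^2, alpha = 0.588
Formula: RT60 = 0.161 * V / (-S * ln(1 - alpha))
Compute ln(1 - 0.588) = ln(0.412) = -0.886732
Denominator: -110.7 * -0.886732 = 98.1612
Numerator: 0.161 * 71.6 = 11.5276
RT60 = 11.5276 / 98.1612 = 0.117

0.117 s


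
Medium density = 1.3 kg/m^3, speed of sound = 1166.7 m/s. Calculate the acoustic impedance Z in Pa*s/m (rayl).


Given values:
  rho = 1.3 kg/m^3
  c = 1166.7 m/s
Formula: Z = rho * c
Z = 1.3 * 1166.7
Z = 1516.71

1516.71 rayl


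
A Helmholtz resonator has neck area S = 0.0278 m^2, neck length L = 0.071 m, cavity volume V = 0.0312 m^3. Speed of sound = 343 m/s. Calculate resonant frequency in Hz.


Given values:
  S = 0.0278 m^2, L = 0.071 m, V = 0.0312 m^3, c = 343 m/s
Formula: f = (c / (2*pi)) * sqrt(S / (V * L))
Compute V * L = 0.0312 * 0.071 = 0.0022152
Compute S / (V * L) = 0.0278 / 0.0022152 = 12.5497
Compute sqrt(12.5497) = 3.542556
Compute c / (2*pi) = 343 / 6.283185 = 54.590148
f = 54.590148 * 3.542556 = 193.39

193.39 Hz


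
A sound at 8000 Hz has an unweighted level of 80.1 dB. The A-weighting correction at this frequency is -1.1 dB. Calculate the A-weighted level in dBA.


Given values:
  SPL = 80.1 dB
  A-weighting at 8000 Hz = -1.1 dB
Formula: L_A = SPL + A_weight
L_A = 80.1 + (-1.1)
L_A = 79.0

79.0 dBA


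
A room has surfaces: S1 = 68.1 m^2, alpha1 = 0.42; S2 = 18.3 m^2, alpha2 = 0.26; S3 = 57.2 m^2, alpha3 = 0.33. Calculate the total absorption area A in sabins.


Given surfaces:
  Surface 1: 68.1 * 0.42 = 28.602
  Surface 2: 18.3 * 0.26 = 4.758
  Surface 3: 57.2 * 0.33 = 18.876
Formula: A = sum(Si * alpha_i)
A = 28.602 + 4.758 + 18.876
A = 52.24

52.24 sabins


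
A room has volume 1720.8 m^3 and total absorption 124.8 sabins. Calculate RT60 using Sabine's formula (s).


Given values:
  V = 1720.8 m^3
  A = 124.8 sabins
Formula: RT60 = 0.161 * V / A
Numerator: 0.161 * 1720.8 = 277.0488
RT60 = 277.0488 / 124.8 = 2.22

2.22 s


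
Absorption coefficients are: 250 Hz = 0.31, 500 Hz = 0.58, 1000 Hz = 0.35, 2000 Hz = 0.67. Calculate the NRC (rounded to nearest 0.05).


Given values:
  a_250 = 0.31, a_500 = 0.58
  a_1000 = 0.35, a_2000 = 0.67
Formula: NRC = (a250 + a500 + a1000 + a2000) / 4
Sum = 0.31 + 0.58 + 0.35 + 0.67 = 1.91
NRC = 1.91 / 4 = 0.4775
Rounded to nearest 0.05: 0.5

0.5


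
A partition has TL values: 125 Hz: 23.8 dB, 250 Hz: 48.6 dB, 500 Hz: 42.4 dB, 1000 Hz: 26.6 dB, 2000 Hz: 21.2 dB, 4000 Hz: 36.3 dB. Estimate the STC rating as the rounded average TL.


Given TL values at each frequency:
  125 Hz: 23.8 dB
  250 Hz: 48.6 dB
  500 Hz: 42.4 dB
  1000 Hz: 26.6 dB
  2000 Hz: 21.2 dB
  4000 Hz: 36.3 dB
Formula: STC ~ round(average of TL values)
Sum = 23.8 + 48.6 + 42.4 + 26.6 + 21.2 + 36.3 = 198.9
Average = 198.9 / 6 = 33.15
Rounded: 33

33


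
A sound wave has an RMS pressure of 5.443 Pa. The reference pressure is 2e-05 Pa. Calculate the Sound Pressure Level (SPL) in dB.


Given values:
  p = 5.443 Pa
  p_ref = 2e-05 Pa
Formula: SPL = 20 * log10(p / p_ref)
Compute ratio: p / p_ref = 5.443 / 2e-05 = 272150
Compute log10: log10(272150) = 5.434808
Multiply: SPL = 20 * 5.434808 = 108.7

108.7 dB


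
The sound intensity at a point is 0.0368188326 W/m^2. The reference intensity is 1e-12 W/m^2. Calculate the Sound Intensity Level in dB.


Given values:
  I = 0.0368188326 W/m^2
  I_ref = 1e-12 W/m^2
Formula: SIL = 10 * log10(I / I_ref)
Compute ratio: I / I_ref = 36818832600
Compute log10: log10(36818832600) = 10.56607
Multiply: SIL = 10 * 10.56607 = 105.66

105.66 dB


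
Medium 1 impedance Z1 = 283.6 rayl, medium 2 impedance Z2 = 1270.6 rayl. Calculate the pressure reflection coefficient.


Given values:
  Z1 = 283.6 rayl, Z2 = 1270.6 rayl
Formula: R = (Z2 - Z1) / (Z2 + Z1)
Numerator: Z2 - Z1 = 1270.6 - 283.6 = 987.0
Denominator: Z2 + Z1 = 1270.6 + 283.6 = 1554.2
R = 987.0 / 1554.2 = 0.6351

0.6351


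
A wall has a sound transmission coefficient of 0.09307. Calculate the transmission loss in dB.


Given values:
  tau = 0.09307
Formula: TL = 10 * log10(1 / tau)
Compute 1 / tau = 1 / 0.09307 = 10.7446
Compute log10(10.7446) = 1.03119
TL = 10 * 1.03119 = 10.31

10.31 dB


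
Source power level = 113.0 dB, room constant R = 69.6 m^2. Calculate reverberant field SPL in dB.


Given values:
  Lw = 113.0 dB, R = 69.6 m^2
Formula: SPL = Lw + 10 * log10(4 / R)
Compute 4 / R = 4 / 69.6 = 0.057471
Compute 10 * log10(0.057471) = -12.4055
SPL = 113.0 + (-12.4055) = 100.59

100.59 dB


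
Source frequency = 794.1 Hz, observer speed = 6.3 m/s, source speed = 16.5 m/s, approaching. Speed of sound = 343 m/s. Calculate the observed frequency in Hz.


Given values:
  f_s = 794.1 Hz, v_o = 6.3 m/s, v_s = 16.5 m/s
  Direction: approaching
Formula: f_o = f_s * (c + v_o) / (c - v_s)
Numerator: c + v_o = 343 + 6.3 = 349.3
Denominator: c - v_s = 343 - 16.5 = 326.5
f_o = 794.1 * 349.3 / 326.5 = 849.55

849.55 Hz


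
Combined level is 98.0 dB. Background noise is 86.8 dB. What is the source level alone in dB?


Given values:
  L_total = 98.0 dB, L_bg = 86.8 dB
Formula: L_source = 10 * log10(10^(L_total/10) - 10^(L_bg/10))
Convert to linear:
  10^(98.0/10) = 6309573444.8019
  10^(86.8/10) = 478630092.3226
Difference: 6309573444.8019 - 478630092.3226 = 5830943352.4793
L_source = 10 * log10(5830943352.4793) = 97.66

97.66 dB


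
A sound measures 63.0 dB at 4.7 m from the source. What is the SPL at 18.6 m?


Given values:
  SPL1 = 63.0 dB, r1 = 4.7 m, r2 = 18.6 m
Formula: SPL2 = SPL1 - 20 * log10(r2 / r1)
Compute ratio: r2 / r1 = 18.6 / 4.7 = 3.9574
Compute log10: log10(3.9574) = 0.59741
Compute drop: 20 * 0.59741 = 11.9482
SPL2 = 63.0 - 11.9482 = 51.05

51.05 dB


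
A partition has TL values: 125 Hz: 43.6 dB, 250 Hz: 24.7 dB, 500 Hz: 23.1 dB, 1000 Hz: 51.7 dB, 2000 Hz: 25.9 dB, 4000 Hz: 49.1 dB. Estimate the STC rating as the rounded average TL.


Given TL values at each frequency:
  125 Hz: 43.6 dB
  250 Hz: 24.7 dB
  500 Hz: 23.1 dB
  1000 Hz: 51.7 dB
  2000 Hz: 25.9 dB
  4000 Hz: 49.1 dB
Formula: STC ~ round(average of TL values)
Sum = 43.6 + 24.7 + 23.1 + 51.7 + 25.9 + 49.1 = 218.1
Average = 218.1 / 6 = 36.35
Rounded: 36

36


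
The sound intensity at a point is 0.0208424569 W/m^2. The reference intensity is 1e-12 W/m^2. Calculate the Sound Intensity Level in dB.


Given values:
  I = 0.0208424569 W/m^2
  I_ref = 1e-12 W/m^2
Formula: SIL = 10 * log10(I / I_ref)
Compute ratio: I / I_ref = 20842456900
Compute log10: log10(20842456900) = 10.318949
Multiply: SIL = 10 * 10.318949 = 103.19

103.19 dB


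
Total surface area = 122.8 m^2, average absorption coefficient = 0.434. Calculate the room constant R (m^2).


Given values:
  S = 122.8 m^2, alpha = 0.434
Formula: R = S * alpha / (1 - alpha)
Numerator: 122.8 * 0.434 = 53.2952
Denominator: 1 - 0.434 = 0.566
R = 53.2952 / 0.566 = 94.16

94.16 m^2


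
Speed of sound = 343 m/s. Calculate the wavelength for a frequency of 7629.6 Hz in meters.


Given values:
  c = 343 m/s, f = 7629.6 Hz
Formula: lambda = c / f
lambda = 343 / 7629.6
lambda = 0.045

0.045 m


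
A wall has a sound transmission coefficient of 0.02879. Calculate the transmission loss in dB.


Given values:
  tau = 0.02879
Formula: TL = 10 * log10(1 / tau)
Compute 1 / tau = 1 / 0.02879 = 34.7343
Compute log10(34.7343) = 1.540759
TL = 10 * 1.540759 = 15.41

15.41 dB


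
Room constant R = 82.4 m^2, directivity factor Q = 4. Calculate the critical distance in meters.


Given values:
  R = 82.4 m^2, Q = 4
Formula: d_c = 0.141 * sqrt(Q * R)
Compute Q * R = 4 * 82.4 = 329.6
Compute sqrt(329.6) = 18.1549
d_c = 0.141 * 18.1549 = 2.56

2.56 m


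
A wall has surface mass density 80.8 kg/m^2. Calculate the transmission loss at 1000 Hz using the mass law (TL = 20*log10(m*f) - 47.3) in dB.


Given values:
  m = 80.8 kg/m^2, f = 1000 Hz
Formula: TL = 20 * log10(m * f) - 47.3
Compute m * f = 80.8 * 1000 = 80800.0
Compute log10(80800.0) = 4.907411
Compute 20 * 4.907411 = 98.1482
TL = 98.1482 - 47.3 = 50.85

50.85 dB


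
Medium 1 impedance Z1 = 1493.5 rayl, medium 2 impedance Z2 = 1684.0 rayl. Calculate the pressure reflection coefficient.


Given values:
  Z1 = 1493.5 rayl, Z2 = 1684.0 rayl
Formula: R = (Z2 - Z1) / (Z2 + Z1)
Numerator: Z2 - Z1 = 1684.0 - 1493.5 = 190.5
Denominator: Z2 + Z1 = 1684.0 + 1493.5 = 3177.5
R = 190.5 / 3177.5 = 0.06

0.06


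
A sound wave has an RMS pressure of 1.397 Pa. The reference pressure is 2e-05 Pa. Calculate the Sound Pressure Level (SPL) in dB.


Given values:
  p = 1.397 Pa
  p_ref = 2e-05 Pa
Formula: SPL = 20 * log10(p / p_ref)
Compute ratio: p / p_ref = 1.397 / 2e-05 = 69850
Compute log10: log10(69850) = 4.844166
Multiply: SPL = 20 * 4.844166 = 96.88

96.88 dB


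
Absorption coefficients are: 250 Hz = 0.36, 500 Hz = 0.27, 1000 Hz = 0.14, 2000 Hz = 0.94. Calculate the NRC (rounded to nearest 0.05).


Given values:
  a_250 = 0.36, a_500 = 0.27
  a_1000 = 0.14, a_2000 = 0.94
Formula: NRC = (a250 + a500 + a1000 + a2000) / 4
Sum = 0.36 + 0.27 + 0.14 + 0.94 = 1.71
NRC = 1.71 / 4 = 0.4275
Rounded to nearest 0.05: 0.45

0.45


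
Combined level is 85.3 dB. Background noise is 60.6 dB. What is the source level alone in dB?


Given values:
  L_total = 85.3 dB, L_bg = 60.6 dB
Formula: L_source = 10 * log10(10^(L_total/10) - 10^(L_bg/10))
Convert to linear:
  10^(85.3/10) = 338844156.1392
  10^(60.6/10) = 1148153.6215
Difference: 338844156.1392 - 1148153.6215 = 337696002.5177
L_source = 10 * log10(337696002.5177) = 85.29

85.29 dB


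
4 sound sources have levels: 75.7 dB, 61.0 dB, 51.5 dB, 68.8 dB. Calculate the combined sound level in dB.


Formula: L_total = 10 * log10( sum(10^(Li/10)) )
  Source 1: 10^(75.7/10) = 37153522.9097
  Source 2: 10^(61.0/10) = 1258925.4118
  Source 3: 10^(51.5/10) = 141253.7545
  Source 4: 10^(68.8/10) = 7585775.7503
Sum of linear values = 46139477.8263
L_total = 10 * log10(46139477.8263) = 76.64

76.64 dB


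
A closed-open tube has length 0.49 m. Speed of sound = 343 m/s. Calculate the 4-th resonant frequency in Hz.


Given values:
  Tube type: closed-open, L = 0.49 m, c = 343 m/s, n = 4
Formula: f_n = (2n - 1) * c / (4 * L)
Compute 2n - 1 = 2*4 - 1 = 7
Compute 4 * L = 4 * 0.49 = 1.96
f = 7 * 343 / 1.96
f = 1225.0

1225.0 Hz


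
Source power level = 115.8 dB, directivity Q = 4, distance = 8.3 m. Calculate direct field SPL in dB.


Given values:
  Lw = 115.8 dB, Q = 4, r = 8.3 m
Formula: SPL = Lw + 10 * log10(Q / (4 * pi * r^2))
Compute 4 * pi * r^2 = 4 * pi * 8.3^2 = 865.6973
Compute Q / denom = 4 / 865.6973 = 0.00462055
Compute 10 * log10(0.00462055) = -23.3531
SPL = 115.8 + (-23.3531) = 92.45

92.45 dB
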